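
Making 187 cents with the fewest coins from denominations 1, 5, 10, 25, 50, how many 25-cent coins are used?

187 = 3×50 + 1×25 + 1×10 + 2×1
Count of 25: 1

1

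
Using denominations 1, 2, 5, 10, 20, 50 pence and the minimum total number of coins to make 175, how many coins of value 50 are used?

3

175 = 3×50 + 1×20 + 1×5
Count of 50: 3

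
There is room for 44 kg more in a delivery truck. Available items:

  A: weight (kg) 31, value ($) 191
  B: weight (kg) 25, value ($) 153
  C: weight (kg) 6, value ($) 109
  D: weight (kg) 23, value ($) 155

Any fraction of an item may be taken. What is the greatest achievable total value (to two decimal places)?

356.42

Ratios (sorted): C 18.17, D 6.74, A 6.16, B 6.12
take C (6 @ 109); take D (23 @ 155); take 15/31 of A → 92.42. Capacity used 44/44.
Total value = 356.42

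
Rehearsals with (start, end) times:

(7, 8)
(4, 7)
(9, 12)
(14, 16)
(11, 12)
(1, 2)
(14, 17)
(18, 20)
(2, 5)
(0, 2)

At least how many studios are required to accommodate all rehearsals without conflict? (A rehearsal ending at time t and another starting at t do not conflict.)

starts: [0, 1, 2, 4, 7, 9, 11, 14, 14, 18]
ends:   [2, 2, 5, 7, 8, 12, 12, 16, 17, 20]
s0→1 s1→2  — peak 2.

2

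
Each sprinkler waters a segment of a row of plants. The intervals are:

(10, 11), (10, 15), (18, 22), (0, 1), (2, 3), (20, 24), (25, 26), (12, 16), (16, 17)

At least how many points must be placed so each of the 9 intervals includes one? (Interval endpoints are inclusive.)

6

Sort by right endpoint; whenever an interval is uncovered, place a point at its right end.
By right end: [0,1]  [2,3]  [10,11]  [10,15]  [12,16]  [16,17]  [18,22]  [20,24]  [25,26]
[0,1] uncovered → point at 1; [2,3] uncovered → point at 3; [10,11] uncovered → point at 11; [12,16] uncovered → point at 16; [18,22] uncovered → point at 22; [25,26] uncovered → point at 26.
Points: 1, 3, 11, 16, 22, 26 (6 total).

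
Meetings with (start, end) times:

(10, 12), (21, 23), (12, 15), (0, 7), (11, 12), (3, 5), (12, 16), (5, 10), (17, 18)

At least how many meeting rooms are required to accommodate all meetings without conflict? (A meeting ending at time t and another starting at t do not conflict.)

Count concurrent intervals with a sweep; the peak is the room count.
Events (time:±→running): 0:+→1 3:+→2 … peak 2.

2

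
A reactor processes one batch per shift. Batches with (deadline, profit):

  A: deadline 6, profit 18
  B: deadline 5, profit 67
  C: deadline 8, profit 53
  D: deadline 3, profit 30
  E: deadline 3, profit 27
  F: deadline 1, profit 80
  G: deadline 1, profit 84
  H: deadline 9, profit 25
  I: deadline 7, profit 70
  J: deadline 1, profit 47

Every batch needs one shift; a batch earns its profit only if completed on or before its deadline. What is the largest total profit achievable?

Profit order: G=84 F=80 I=70 B=67 C=53 J=47 D=30 E=27 H=25 A=18
Assign: G→slot 1, F skipped, I→slot 7, B→slot 5, C→slot 8, J skipped, D→slot 3, E→slot 2, H→slot 9, A→slot 6.
Slots: [1:G] [2:E] [3:D] [5:B] [6:A] [7:I] [8:C] [9:H]
Profit = 84 + 27 + 30 + 67 + 18 + 70 + 53 + 25 = 374

374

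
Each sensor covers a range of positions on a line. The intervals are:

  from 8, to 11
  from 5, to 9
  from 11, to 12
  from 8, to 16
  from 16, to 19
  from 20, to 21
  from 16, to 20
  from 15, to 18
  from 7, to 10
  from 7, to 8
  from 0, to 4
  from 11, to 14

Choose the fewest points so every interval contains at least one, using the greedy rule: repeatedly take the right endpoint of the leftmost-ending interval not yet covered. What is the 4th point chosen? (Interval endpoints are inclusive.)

18

By right end: [0,4]  [7,8]  [5,9]  [7,10]  [8,11]  [11,12]  [11,14]  [8,16]  [15,18]  [16,19]  [16,20]  [20,21]
[0,4] uncovered → point at 4; [7,8] uncovered → point at 8; [11,12] uncovered → point at 12; [15,18] uncovered → point at 18; [20,21] uncovered → point at 21.
Points: 4, 8, 12, 18, 21 (5 total).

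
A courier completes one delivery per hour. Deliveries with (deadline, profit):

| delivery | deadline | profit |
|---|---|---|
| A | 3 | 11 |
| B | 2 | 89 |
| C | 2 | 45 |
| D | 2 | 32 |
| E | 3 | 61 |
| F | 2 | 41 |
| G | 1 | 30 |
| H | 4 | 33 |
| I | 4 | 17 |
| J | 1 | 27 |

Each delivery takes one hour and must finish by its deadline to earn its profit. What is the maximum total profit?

By profit: B(d2,89), E(d3,61), C(d2,45), F(d2,41), H(d4,33), D(d2,32), G(d1,30), J(d1,27), I(d4,17), A(d3,11)
B→slot 2; E→slot 3; C→slot 1; F skipped; H→slot 4; D skipped; G skipped; J skipped; I skipped; A skipped.
Profit = 45 + 89 + 61 + 33 = 228

228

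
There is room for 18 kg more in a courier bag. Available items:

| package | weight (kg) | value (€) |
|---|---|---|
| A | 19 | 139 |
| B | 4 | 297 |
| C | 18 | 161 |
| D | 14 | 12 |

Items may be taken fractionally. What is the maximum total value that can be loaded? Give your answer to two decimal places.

Greedy by value/weight ratio, highest first.
Order: B (297/4=74.25) > C (161/18=8.94) > A (139/19=7.32) > D (12/14=0.86)
Fill: take B (4 @ 297) → take 14/18 of C → 125.22; 18/18 used.
Total value = 422.22

422.22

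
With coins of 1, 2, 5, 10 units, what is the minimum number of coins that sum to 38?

Use the largest denomination that fits, subtract, and repeat.
38 − 3×10→8 − 1×5→3 − 1×2→1 − 1×1→0
Total coins = 3 + 1 + 1 + 1 = 6

6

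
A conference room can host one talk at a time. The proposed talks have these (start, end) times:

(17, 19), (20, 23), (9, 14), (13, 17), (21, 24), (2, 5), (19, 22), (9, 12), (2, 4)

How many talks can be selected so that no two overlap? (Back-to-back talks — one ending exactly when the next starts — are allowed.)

Order by finish time; keep every interval that doesn't clash with the previous kept one.
By end time: (2,4), (2,5), (9,12), (9,14), (13,17), (17,19), (19,22), (20,23), (21,24).
Pick (2,4); next start ≥ 4 → (9,12); next start ≥ 12 → (13,17); next start ≥ 17 → (17,19); next start ≥ 19 → (19,22).
Selected 5 talks.

5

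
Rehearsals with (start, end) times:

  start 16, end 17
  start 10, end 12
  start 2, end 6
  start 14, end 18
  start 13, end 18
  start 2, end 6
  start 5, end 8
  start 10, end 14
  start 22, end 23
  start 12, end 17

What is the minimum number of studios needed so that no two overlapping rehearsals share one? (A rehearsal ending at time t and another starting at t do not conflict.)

4

Events (time:±→running): 2:+→1 2:+→2 5:+→3 6:-→2 6:-→1 8:-→0 10:+→1 10:+→2 12:-→1 12:+→2 13:+→3 14:-→2 14:+→3 16:+→4 … peak 4.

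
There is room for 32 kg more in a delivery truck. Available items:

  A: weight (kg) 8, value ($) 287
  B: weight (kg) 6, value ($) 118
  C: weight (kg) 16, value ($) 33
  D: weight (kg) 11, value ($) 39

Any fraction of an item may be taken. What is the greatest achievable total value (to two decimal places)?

Sort by value per unit weight and fill in that order.
Ratios (sorted): A 35.88, B 19.67, D 3.55, C 2.06
take A (8 @ 287); take B (6 @ 118); take D (11 @ 39); take 7/16 of C → 14.44. Capacity used 32/32.
Total value = 458.44

458.44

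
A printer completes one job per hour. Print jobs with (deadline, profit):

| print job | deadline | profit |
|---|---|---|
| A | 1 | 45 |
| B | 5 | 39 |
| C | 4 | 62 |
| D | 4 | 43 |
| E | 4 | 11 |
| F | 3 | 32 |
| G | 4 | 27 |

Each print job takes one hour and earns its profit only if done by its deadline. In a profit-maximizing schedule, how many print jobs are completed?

5

Profit order: C=62 A=45 D=43 B=39 F=32 G=27 E=11
Assign: C→slot 4, A→slot 1, D→slot 3, B→slot 5, F→slot 2, G skipped, E skipped.
Slots: [1:A] [2:F] [3:D] [4:C] [5:B]
5 of 7 scheduled.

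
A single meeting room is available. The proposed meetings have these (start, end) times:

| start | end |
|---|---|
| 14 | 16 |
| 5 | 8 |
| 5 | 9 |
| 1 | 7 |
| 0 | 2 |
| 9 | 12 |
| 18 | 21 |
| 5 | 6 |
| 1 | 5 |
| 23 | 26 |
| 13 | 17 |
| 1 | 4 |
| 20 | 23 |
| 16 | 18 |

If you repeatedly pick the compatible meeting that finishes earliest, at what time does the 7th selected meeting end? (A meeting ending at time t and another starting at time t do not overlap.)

26

Order by finish time; keep every interval that doesn't clash with the previous kept one.
By end time: (0,2), (1,4), (1,5), (5,6), (1,7), (5,8), (5,9), (9,12), (14,16), (13,17), (16,18), (18,21), (20,23), (23,26).
Pick (0,2); next start ≥ 2 → (5,6); next start ≥ 6 → (9,12); next start ≥ 12 → (14,16); next start ≥ 16 → (16,18); next start ≥ 18 → (18,21); next start ≥ 21 → (23,26).
Selected: (0,2) (5,6) (9,12) (14,16) (16,18) (18,21) (23,26)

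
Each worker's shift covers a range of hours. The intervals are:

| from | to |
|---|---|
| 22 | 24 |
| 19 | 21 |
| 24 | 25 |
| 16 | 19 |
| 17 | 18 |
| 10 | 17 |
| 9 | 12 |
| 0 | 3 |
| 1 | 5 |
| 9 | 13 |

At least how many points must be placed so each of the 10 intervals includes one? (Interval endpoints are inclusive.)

5

Process intervals by earliest right end; each time one isn't hit yet, stab at its right endpoint.
Sorted: [0,3] [1,5] [9,12] [9,13] [10,17] [17,18] [16,19] [19,21] [22,24] [24,25]
{[0,3],[1,5]} hit by 3; {[9,12],[9,13],[10,17]} hit by 12; {[17,18],[16,19]} hit by 18; {[19,21]} hit by 21; {[22,24],[24,25]} hit by 24.
Points: 3, 12, 18, 21, 24 (5 total).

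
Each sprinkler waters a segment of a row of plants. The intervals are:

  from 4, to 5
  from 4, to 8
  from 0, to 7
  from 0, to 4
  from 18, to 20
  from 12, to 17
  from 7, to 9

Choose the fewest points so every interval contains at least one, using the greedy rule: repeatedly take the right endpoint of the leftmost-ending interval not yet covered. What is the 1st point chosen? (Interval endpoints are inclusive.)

4

By right end: [0,4]  [4,5]  [0,7]  [4,8]  [7,9]  [12,17]  [18,20]
[0,4] uncovered → point at 4; [7,9] uncovered → point at 9; [12,17] uncovered → point at 17; [18,20] uncovered → point at 20.
Points: 4, 9, 17, 20 (4 total).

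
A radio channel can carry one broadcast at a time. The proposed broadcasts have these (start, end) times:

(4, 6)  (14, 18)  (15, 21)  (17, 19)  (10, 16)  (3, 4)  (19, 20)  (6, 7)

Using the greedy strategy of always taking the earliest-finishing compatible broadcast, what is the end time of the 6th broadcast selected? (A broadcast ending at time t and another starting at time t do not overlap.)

Greedy by earliest finish: after sorting by end time, pick each interval compatible with the last pick.
Sorted by end: (3,4)  (4,6)  (6,7)  (10,16)  (14,18)  (17,19)  (19,20)  (15,21)
take (3,4); take (4,6); take (6,7); take (10,16); take (17,19); take (19,20); skip (15,21).
Selected: (3,4) (4,6) (6,7) (10,16) (17,19) (19,20)

20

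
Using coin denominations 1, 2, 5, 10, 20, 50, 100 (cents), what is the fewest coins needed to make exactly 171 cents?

4

171 = 1×100 + 1×50 + 1×20 + 1×1
Total coins = 1 + 1 + 1 + 1 = 4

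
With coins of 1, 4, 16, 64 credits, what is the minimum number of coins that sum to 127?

Greedy: take as many of the largest coin as possible, then repeat with the remainder.
127 = 1×64 + 3×16 + 3×4 + 3×1
Total coins = 1 + 3 + 3 + 3 = 10

10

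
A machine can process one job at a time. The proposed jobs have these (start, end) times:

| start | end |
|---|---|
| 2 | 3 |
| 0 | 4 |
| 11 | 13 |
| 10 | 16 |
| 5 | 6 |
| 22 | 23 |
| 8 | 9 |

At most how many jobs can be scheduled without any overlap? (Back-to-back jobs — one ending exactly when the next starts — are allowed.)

Sort by end time and greedily take each interval whose start is ≥ the last chosen end.
Sorted by end: (2,3)  (0,4)  (5,6)  (8,9)  (11,13)  (10,16)  (22,23)
take (2,3); take (5,6); take (8,9); take (11,13); take (22,23).
Selected 5 jobs.

5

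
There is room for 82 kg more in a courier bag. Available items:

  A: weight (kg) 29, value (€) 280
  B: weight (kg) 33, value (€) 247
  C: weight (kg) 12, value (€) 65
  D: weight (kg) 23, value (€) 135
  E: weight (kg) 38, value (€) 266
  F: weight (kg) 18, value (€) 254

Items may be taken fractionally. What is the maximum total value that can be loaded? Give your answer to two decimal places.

795.00

Greedy by value/weight ratio, highest first.
Order: F (254/18=14.11) > A (280/29=9.66) > B (247/33=7.48) > E (266/38=7.00) > D (135/23=5.87) > C (65/12=5.42)
Fill: take F (18 @ 254) → take A (29 @ 280) → take B (33 @ 247) → take 2/38 of E → 14.00; 82/82 used.
Total value = 795.00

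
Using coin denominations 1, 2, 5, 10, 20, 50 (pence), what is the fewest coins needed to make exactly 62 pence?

62 = 1×50 + 1×10 + 1×2
Total coins = 1 + 1 + 1 = 3

3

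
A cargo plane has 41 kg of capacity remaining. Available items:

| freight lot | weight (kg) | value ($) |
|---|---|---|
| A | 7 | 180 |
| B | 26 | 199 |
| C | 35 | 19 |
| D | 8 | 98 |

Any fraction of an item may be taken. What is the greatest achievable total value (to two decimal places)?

Greedy by value/weight ratio, highest first.
Order: A (180/7=25.71) > D (98/8=12.25) > B (199/26=7.65) > C (19/35=0.54)
Fill: take A (7 @ 180) → take D (8 @ 98) → take B (26 @ 199); 41/41 used.
Total value = 477.00

477.00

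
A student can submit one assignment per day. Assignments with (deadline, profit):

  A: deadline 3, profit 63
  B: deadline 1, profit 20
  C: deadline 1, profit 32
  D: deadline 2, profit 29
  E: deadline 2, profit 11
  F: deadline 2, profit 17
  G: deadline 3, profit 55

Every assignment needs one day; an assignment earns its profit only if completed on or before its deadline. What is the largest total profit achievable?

150

Take jobs in profit order; each goes to the latest open slot no later than its deadline.
By profit: A(d3,63), G(d3,55), C(d1,32), D(d2,29), B(d1,20), F(d2,17), E(d2,11)
A→slot 3; G→slot 2; C→slot 1; D skipped; B skipped; F skipped; E skipped.
Profit = 32 + 55 + 63 = 150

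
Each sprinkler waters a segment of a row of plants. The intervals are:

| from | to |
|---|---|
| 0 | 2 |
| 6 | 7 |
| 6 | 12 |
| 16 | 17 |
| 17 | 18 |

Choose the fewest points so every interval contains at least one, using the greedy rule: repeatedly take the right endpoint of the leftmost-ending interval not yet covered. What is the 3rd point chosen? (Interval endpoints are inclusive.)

17

Sorted: [0,2] [6,7] [6,12] [16,17] [17,18]
{[0,2]} hit by 2; {[6,7],[6,12]} hit by 7; {[16,17],[17,18]} hit by 17.
Points: 2, 7, 17 (3 total).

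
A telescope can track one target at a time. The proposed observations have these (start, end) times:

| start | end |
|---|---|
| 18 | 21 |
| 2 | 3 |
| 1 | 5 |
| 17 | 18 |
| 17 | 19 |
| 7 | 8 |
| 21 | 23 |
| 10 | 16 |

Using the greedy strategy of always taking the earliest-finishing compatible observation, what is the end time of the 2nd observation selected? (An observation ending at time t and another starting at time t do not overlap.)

Sorted by end: (2,3)  (1,5)  (7,8)  (10,16)  (17,18)  (17,19)  (18,21)  (21,23)
take (2,3); take (7,8); take (10,16); take (17,18); take (18,21); take (21,23).
Selected: (2,3) (7,8) (10,16) (17,18) (18,21) (21,23)

8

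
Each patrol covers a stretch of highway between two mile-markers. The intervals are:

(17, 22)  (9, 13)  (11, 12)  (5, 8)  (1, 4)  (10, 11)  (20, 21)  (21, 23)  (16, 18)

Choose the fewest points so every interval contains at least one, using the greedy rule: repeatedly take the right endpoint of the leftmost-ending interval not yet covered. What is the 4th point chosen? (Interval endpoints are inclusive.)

Sort by right endpoint; whenever an interval is uncovered, place a point at its right end.
By right end: [1,4]  [5,8]  [10,11]  [11,12]  [9,13]  [16,18]  [20,21]  [17,22]  [21,23]
[1,4] uncovered → point at 4; [5,8] uncovered → point at 8; [10,11] uncovered → point at 11; [16,18] uncovered → point at 18; [20,21] uncovered → point at 21.
Points: 4, 8, 11, 18, 21 (5 total).

18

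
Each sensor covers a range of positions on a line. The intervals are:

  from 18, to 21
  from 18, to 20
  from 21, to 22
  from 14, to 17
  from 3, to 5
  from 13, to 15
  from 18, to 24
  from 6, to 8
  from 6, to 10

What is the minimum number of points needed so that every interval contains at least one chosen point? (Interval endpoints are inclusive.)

5

Sort by right endpoint; whenever an interval is uncovered, place a point at its right end.
By right end: [3,5]  [6,8]  [6,10]  [13,15]  [14,17]  [18,20]  [18,21]  [21,22]  [18,24]
[3,5] uncovered → point at 5; [6,8] uncovered → point at 8; [13,15] uncovered → point at 15; [18,20] uncovered → point at 20; [21,22] uncovered → point at 22.
Points: 5, 8, 15, 20, 22 (5 total).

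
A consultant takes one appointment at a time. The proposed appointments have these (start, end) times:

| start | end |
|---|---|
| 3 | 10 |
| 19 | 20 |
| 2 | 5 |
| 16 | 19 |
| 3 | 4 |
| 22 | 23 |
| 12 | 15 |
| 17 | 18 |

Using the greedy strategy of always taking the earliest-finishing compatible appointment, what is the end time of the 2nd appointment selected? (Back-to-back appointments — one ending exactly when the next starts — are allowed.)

15

Greedy by earliest finish: after sorting by end time, pick each interval compatible with the last pick.
By end time: (3,4), (2,5), (3,10), (12,15), (17,18), (16,19), (19,20), (22,23).
Pick (3,4); next start ≥ 4 → (12,15); next start ≥ 15 → (17,18); next start ≥ 18 → (19,20); next start ≥ 20 → (22,23).
Selected: (3,4) (12,15) (17,18) (19,20) (22,23)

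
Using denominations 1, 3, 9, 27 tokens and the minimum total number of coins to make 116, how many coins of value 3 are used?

Use the largest denomination that fits, subtract, and repeat.
116 = 4×27 + 2×3 + 2×1
Count of 3: 2

2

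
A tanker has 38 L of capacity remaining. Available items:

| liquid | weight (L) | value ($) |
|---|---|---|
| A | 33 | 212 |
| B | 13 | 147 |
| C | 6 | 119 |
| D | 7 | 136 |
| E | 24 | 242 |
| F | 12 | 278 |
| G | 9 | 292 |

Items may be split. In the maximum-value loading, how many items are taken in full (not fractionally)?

4

Sort by value per unit weight and fill in that order.
Ratios (sorted): G 32.44, F 23.17, C 19.83, D 19.43, B 11.31, E 10.08, A 6.42
take G (9 @ 292); take F (12 @ 278); take C (6 @ 119); take D (7 @ 136); take 4/13 of B → 45.23. Capacity used 38/38.
4 item(s) taken whole; one partial (take 4/13 of B).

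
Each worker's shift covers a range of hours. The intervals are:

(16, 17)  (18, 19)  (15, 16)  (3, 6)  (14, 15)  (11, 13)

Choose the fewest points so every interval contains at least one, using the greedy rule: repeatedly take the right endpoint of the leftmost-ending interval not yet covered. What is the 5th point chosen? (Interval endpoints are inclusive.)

Sort by right endpoint; whenever an interval is uncovered, place a point at its right end.
Sorted: [3,6] [11,13] [14,15] [15,16] [16,17] [18,19]
{[3,6]} hit by 6; {[11,13]} hit by 13; {[14,15],[15,16]} hit by 15; {[16,17]} hit by 17; {[18,19]} hit by 19.
Points: 6, 13, 15, 17, 19 (5 total).

19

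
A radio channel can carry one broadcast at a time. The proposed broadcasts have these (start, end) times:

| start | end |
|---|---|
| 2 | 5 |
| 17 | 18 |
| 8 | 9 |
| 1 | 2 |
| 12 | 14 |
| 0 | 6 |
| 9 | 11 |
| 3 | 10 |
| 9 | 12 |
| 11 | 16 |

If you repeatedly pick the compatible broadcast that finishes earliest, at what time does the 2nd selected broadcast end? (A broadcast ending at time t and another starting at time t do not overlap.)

By end time: (1,2), (2,5), (0,6), (8,9), (3,10), (9,11), (9,12), (12,14), (11,16), (17,18).
Pick (1,2); next start ≥ 2 → (2,5); next start ≥ 5 → (8,9); next start ≥ 9 → (9,11); next start ≥ 11 → (12,14); next start ≥ 14 → (17,18).
Selected: (1,2) (2,5) (8,9) (9,11) (12,14) (17,18)

5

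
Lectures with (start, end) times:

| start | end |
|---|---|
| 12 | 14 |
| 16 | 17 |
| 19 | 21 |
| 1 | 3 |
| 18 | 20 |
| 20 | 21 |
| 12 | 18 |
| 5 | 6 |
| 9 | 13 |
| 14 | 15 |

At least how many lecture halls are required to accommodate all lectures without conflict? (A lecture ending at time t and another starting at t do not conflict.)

Events (time:±→running): 1:+→1 3:-→0 5:+→1 6:-→0 9:+→1 12:+→2 12:+→3 … peak 3.

3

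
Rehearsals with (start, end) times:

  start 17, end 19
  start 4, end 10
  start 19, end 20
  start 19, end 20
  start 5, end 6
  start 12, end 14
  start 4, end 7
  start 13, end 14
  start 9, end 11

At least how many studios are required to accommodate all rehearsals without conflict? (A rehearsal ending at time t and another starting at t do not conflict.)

3

The answer is the maximum number of intervals overlapping at any instant.
starts: [4, 4, 5, 9, 12, 13, 17, 19, 19]
ends:   [6, 7, 10, 11, 14, 14, 19, 20, 20]
s4→1 s4→2 s5→3  — peak 3.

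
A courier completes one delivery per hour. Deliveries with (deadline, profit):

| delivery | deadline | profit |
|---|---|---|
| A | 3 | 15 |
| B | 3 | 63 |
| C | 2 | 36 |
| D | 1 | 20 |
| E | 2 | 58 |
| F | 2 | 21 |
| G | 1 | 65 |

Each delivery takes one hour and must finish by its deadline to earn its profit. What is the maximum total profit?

Profit order: G=65 B=63 E=58 C=36 F=21 D=20 A=15
Assign: G→slot 1, B→slot 3, E→slot 2, C skipped, F skipped, D skipped, A skipped.
Slots: [1:G] [2:E] [3:B]
Profit = 65 + 58 + 63 = 186

186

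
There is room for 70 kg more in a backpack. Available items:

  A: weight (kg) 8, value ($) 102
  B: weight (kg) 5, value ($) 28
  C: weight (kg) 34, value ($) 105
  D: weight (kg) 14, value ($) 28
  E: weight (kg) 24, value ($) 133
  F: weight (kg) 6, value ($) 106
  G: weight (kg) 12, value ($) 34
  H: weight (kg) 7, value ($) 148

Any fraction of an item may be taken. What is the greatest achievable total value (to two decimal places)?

Sort by value per unit weight and fill in that order.
Order: H (148/7=21.14) > F (106/6=17.67) > A (102/8=12.75) > B (28/5=5.60) > E (133/24=5.54) > C (105/34=3.09) > G (34/12=2.83) > D (28/14=2.00)
Fill: take H (7 @ 148) → take F (6 @ 106) → take A (8 @ 102) → take B (5 @ 28) → take E (24 @ 133) → take 20/34 of C → 61.76; 70/70 used.
Total value = 578.76

578.76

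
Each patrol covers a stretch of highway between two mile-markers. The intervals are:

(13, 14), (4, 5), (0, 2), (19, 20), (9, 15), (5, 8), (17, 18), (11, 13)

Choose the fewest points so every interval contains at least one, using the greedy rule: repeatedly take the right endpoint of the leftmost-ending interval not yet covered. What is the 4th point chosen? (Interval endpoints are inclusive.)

Sort by right endpoint; whenever an interval is uncovered, place a point at its right end.
By right end: [0,2]  [4,5]  [5,8]  [11,13]  [13,14]  [9,15]  [17,18]  [19,20]
[0,2] uncovered → point at 2; [4,5] uncovered → point at 5; [11,13] uncovered → point at 13; [17,18] uncovered → point at 18; [19,20] uncovered → point at 20.
Points: 2, 5, 13, 18, 20 (5 total).

18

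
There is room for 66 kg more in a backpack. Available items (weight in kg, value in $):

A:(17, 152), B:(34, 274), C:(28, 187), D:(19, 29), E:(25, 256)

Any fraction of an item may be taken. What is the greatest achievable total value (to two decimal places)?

601.41

Greedy by value/weight ratio, highest first.
Order: E (256/25=10.24) > A (152/17=8.94) > B (274/34=8.06) > C (187/28=6.68) > D (29/19=1.53)
Fill: take E (25 @ 256) → take A (17 @ 152) → take 24/34 of B → 193.41; 66/66 used.
Total value = 601.41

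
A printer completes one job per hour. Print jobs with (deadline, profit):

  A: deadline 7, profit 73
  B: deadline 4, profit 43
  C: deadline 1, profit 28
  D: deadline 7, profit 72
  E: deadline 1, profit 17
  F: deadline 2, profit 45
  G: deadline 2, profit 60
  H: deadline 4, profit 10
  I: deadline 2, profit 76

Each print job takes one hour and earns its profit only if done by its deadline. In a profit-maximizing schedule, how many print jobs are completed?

6

Take jobs in profit order; each goes to the latest open slot no later than its deadline.
By profit: I(d2,76), A(d7,73), D(d7,72), G(d2,60), F(d2,45), B(d4,43), C(d1,28), E(d1,17), H(d4,10)
I→slot 2; A→slot 7; D→slot 6; G→slot 1; F skipped; B→slot 4; C skipped; E skipped; H→slot 3.
6 of 9 scheduled.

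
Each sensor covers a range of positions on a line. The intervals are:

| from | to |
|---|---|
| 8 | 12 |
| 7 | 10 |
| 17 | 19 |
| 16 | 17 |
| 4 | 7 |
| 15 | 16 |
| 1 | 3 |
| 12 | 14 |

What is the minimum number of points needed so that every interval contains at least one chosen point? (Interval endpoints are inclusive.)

Sorted: [1,3] [4,7] [7,10] [8,12] [12,14] [15,16] [16,17] [17,19]
{[1,3]} hit by 3; {[4,7],[7,10]} hit by 7; {[8,12],[12,14]} hit by 12; {[15,16],[16,17]} hit by 16; {[17,19]} hit by 19.
Points: 3, 7, 12, 16, 19 (5 total).

5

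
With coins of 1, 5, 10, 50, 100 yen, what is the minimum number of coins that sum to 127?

127 = 1×100 + 2×10 + 1×5 + 2×1
Total coins = 1 + 2 + 1 + 2 = 6

6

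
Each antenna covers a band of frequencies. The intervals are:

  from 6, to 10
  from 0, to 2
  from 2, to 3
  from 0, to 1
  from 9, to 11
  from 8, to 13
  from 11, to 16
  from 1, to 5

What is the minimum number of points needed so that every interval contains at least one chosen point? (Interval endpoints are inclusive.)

4

Process intervals by earliest right end; each time one isn't hit yet, stab at its right endpoint.
Sorted: [0,1] [0,2] [2,3] [1,5] [6,10] [9,11] [8,13] [11,16]
{[0,1],[0,2]} hit by 1; {[2,3],[1,5]} hit by 3; {[6,10],[9,11],[8,13]} hit by 10; {[11,16]} hit by 16.
Points: 1, 3, 10, 16 (4 total).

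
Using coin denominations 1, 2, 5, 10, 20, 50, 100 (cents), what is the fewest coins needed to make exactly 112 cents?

3

Use the largest denomination that fits, subtract, and repeat.
112 − 1×100→12 − 1×10→2 − 1×2→0
Total coins = 1 + 1 + 1 = 3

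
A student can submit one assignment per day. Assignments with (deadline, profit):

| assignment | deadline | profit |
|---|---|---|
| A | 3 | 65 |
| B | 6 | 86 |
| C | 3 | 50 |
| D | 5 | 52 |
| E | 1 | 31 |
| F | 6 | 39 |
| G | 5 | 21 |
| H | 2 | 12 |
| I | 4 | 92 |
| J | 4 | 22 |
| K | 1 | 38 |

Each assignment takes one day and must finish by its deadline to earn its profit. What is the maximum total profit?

Sort by profit descending; place each in the latest free slot ≤ its deadline.
Profit order: I=92 B=86 A=65 D=52 C=50 F=39 K=38 E=31 J=22 G=21 H=12
Assign: I→slot 4, B→slot 6, A→slot 3, D→slot 5, C→slot 2, F→slot 1, K skipped, E skipped, J skipped, G skipped, H skipped.
Slots: [1:F] [2:C] [3:A] [4:I] [5:D] [6:B]
Profit = 39 + 50 + 65 + 92 + 52 + 86 = 384

384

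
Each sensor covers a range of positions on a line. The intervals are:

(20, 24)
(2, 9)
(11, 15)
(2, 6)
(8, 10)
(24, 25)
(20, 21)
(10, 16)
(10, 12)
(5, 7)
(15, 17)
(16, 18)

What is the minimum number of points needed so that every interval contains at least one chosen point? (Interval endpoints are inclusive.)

6

Process intervals by earliest right end; each time one isn't hit yet, stab at its right endpoint.
By right end: [2,6]  [5,7]  [2,9]  [8,10]  [10,12]  [11,15]  [10,16]  [15,17]  [16,18]  [20,21]  [20,24]  [24,25]
[2,6] uncovered → point at 6; [8,10] uncovered → point at 10; [11,15] uncovered → point at 15; [16,18] uncovered → point at 18; [20,21] uncovered → point at 21; [24,25] uncovered → point at 25.
Points: 6, 10, 15, 18, 21, 25 (6 total).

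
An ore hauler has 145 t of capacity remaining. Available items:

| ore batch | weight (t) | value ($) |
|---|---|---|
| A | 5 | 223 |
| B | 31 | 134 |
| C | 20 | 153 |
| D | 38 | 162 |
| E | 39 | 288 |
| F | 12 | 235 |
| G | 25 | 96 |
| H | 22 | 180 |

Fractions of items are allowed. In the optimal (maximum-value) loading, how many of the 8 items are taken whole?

Sort by value per unit weight and fill in that order.
Ratios (sorted): A 44.60, F 19.58, H 8.18, C 7.65, E 7.38, B 4.32, D 4.26, G 3.84
take A (5 @ 223); take F (12 @ 235); take H (22 @ 180); take C (20 @ 153); take E (39 @ 288); take B (31 @ 134); take 16/38 of D → 68.21. Capacity used 145/145.
6 item(s) taken whole; one partial (take 16/38 of D).

6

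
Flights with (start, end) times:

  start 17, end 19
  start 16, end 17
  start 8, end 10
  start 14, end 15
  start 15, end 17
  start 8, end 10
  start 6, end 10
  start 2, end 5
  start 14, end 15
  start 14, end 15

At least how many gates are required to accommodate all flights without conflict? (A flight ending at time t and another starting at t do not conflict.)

starts: [2, 6, 8, 8, 14, 14, 14, 15, 16, 17]
ends:   [5, 10, 10, 10, 15, 15, 15, 17, 17, 19]
s2→1 e5→0 s6→1 s8→2 s8→3  — peak 3.

3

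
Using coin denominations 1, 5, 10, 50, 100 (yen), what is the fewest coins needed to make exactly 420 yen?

6

Use the largest denomination that fits, subtract, and repeat.
420 − 4×100→20 − 2×10→0
Total coins = 4 + 2 = 6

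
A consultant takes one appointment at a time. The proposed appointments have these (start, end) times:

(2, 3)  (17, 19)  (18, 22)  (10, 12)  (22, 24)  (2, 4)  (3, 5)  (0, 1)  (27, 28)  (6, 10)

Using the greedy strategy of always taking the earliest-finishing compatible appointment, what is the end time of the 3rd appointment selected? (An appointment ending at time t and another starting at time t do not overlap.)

5

Sorted by end: (0,1)  (2,3)  (2,4)  (3,5)  (6,10)  (10,12)  (17,19)  (18,22)  (22,24)  (27,28)
take (0,1); take (2,3); take (3,5); take (6,10); take (10,12); take (17,19); take (22,24); take (27,28).
Selected: (0,1) (2,3) (3,5) (6,10) (10,12) (17,19) (22,24) (27,28)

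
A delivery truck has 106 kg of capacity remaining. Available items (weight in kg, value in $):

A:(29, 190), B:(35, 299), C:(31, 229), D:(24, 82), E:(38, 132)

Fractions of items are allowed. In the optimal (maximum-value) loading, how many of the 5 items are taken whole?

Ratios (sorted): B 8.54, C 7.39, A 6.55, E 3.47, D 3.42
take B (35 @ 299); take C (31 @ 229); take A (29 @ 190); take 11/38 of E → 38.21. Capacity used 106/106.
3 item(s) taken whole; one partial (take 11/38 of E).

3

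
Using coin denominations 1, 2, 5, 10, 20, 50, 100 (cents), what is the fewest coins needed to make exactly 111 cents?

111 − 1×100→11 − 1×10→1 − 1×1→0
Total coins = 1 + 1 + 1 = 3

3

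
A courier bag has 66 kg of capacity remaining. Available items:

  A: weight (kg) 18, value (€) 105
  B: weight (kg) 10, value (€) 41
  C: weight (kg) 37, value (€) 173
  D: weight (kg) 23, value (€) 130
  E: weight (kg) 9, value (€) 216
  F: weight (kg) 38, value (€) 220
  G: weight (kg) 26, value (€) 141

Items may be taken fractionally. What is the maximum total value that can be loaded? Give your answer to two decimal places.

546.65

Ratios (sorted): E 24.00, A 5.83, F 5.79, D 5.65, G 5.42, C 4.68, B 4.10
take E (9 @ 216); take A (18 @ 105); take F (38 @ 220); take 1/23 of D → 5.65. Capacity used 66/66.
Total value = 546.65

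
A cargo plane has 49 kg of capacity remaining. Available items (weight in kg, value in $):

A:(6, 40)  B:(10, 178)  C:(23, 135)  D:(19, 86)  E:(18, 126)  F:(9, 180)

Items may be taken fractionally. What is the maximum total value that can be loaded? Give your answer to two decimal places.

559.22

Ratios (sorted): F 20.00, B 17.80, E 7.00, A 6.67, C 5.87, D 4.53
take F (9 @ 180); take B (10 @ 178); take E (18 @ 126); take A (6 @ 40); take 6/23 of C → 35.22. Capacity used 49/49.
Total value = 559.22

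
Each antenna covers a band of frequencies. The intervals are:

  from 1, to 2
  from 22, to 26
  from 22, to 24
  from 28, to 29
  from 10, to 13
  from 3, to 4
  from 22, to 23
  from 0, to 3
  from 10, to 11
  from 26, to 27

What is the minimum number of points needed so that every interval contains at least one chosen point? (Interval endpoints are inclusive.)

By right end: [1,2]  [0,3]  [3,4]  [10,11]  [10,13]  [22,23]  [22,24]  [22,26]  [26,27]  [28,29]
[1,2] uncovered → point at 2; [3,4] uncovered → point at 4; [10,11] uncovered → point at 11; [22,23] uncovered → point at 23; [26,27] uncovered → point at 27; [28,29] uncovered → point at 29.
Points: 2, 4, 11, 23, 27, 29 (6 total).

6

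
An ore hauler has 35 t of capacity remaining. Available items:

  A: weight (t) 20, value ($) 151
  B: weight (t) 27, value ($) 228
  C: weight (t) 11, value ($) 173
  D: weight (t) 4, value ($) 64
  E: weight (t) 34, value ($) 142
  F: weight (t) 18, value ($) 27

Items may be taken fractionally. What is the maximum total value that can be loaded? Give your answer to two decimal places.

405.89

Sort by value per unit weight and fill in that order.
Order: D (64/4=16.00) > C (173/11=15.73) > B (228/27=8.44) > A (151/20=7.55) > E (142/34=4.18) > F (27/18=1.50)
Fill: take D (4 @ 64) → take C (11 @ 173) → take 20/27 of B → 168.89; 35/35 used.
Total value = 405.89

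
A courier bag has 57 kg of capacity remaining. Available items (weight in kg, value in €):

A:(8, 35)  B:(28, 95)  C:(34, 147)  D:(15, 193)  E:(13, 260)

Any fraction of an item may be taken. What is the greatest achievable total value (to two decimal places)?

578.79

Greedy by value/weight ratio, highest first.
Ratios (sorted): E 20.00, D 12.87, A 4.38, C 4.32, B 3.39
take E (13 @ 260); take D (15 @ 193); take A (8 @ 35); take 21/34 of C → 90.79. Capacity used 57/57.
Total value = 578.79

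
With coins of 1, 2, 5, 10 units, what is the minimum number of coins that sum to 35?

4

35 = 3×10 + 1×5
Total coins = 3 + 1 = 4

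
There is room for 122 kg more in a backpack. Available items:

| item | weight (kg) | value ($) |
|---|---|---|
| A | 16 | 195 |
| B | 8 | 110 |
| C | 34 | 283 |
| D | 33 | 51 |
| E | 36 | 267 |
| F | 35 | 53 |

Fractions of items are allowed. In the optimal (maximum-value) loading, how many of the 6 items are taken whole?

4

Greedy by value/weight ratio, highest first.
Ratios (sorted): B 13.75, A 12.19, C 8.32, E 7.42, D 1.55, F 1.51
take B (8 @ 110); take A (16 @ 195); take C (34 @ 283); take E (36 @ 267); take 28/33 of D → 43.27. Capacity used 122/122.
4 item(s) taken whole; one partial (take 28/33 of D).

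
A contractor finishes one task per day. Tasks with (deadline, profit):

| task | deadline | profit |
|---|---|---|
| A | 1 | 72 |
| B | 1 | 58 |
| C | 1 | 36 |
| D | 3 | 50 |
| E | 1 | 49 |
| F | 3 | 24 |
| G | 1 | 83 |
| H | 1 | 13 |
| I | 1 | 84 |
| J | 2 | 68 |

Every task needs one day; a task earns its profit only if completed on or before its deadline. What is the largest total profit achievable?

By profit: I(d1,84), G(d1,83), A(d1,72), J(d2,68), B(d1,58), D(d3,50), E(d1,49), C(d1,36), F(d3,24), H(d1,13)
I→slot 1; G skipped; A skipped; J→slot 2; B skipped; D→slot 3; E skipped; C skipped; F skipped; H skipped.
Profit = 84 + 68 + 50 = 202

202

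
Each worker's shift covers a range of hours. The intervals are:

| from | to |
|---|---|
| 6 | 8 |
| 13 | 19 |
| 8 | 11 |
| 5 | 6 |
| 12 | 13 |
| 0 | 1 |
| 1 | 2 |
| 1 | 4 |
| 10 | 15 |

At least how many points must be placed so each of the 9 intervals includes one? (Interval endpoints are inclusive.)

4

Sort by right endpoint; whenever an interval is uncovered, place a point at its right end.
Sorted: [0,1] [1,2] [1,4] [5,6] [6,8] [8,11] [12,13] [10,15] [13,19]
{[0,1],[1,2],[1,4]} hit by 1; {[5,6],[6,8]} hit by 6; {[8,11]} hit by 11; {[12,13],[10,15],[13,19]} hit by 13.
Points: 1, 6, 11, 13 (4 total).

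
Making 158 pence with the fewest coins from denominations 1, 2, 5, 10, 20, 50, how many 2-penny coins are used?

158 = 3×50 + 1×5 + 1×2 + 1×1
Count of 2: 1

1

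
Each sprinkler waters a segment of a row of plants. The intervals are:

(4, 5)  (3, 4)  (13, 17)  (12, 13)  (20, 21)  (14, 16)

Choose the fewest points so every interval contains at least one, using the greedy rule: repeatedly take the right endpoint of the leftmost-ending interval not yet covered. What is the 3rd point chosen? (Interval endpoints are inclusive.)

Process intervals by earliest right end; each time one isn't hit yet, stab at its right endpoint.
By right end: [3,4]  [4,5]  [12,13]  [14,16]  [13,17]  [20,21]
[3,4] uncovered → point at 4; [12,13] uncovered → point at 13; [14,16] uncovered → point at 16; [20,21] uncovered → point at 21.
Points: 4, 13, 16, 21 (4 total).

16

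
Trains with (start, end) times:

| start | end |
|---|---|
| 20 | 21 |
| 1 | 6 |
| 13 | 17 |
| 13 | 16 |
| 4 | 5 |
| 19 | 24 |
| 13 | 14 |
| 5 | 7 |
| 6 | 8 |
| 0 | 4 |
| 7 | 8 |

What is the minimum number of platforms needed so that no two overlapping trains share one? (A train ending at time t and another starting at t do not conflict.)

Count concurrent intervals with a sweep; the peak is the room count.
starts: [0, 1, 4, 5, 6, 7, 13, 13, 13, 19, 20]
ends:   [4, 5, 6, 7, 8, 8, 14, 16, 17, 21, 24]
s0→1 s1→2 e4→1 s4→2 e5→1 s5→2 e6→1 s6→2 e7→1 s7→2 e8→1 e8→0 s13→1 s13→2 s13→3  — peak 3.

3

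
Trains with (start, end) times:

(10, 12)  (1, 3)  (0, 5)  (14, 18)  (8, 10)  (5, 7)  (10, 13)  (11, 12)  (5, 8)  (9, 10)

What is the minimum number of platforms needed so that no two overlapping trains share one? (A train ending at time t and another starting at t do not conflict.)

3

Count concurrent intervals with a sweep; the peak is the room count.
Events (time:±→running): 0:+→1 1:+→2 3:-→1 5:-→0 5:+→1 5:+→2 7:-→1 8:-→0 8:+→1 9:+→2 10:-→1 10:-→0 10:+→1 10:+→2 11:+→3 … peak 3.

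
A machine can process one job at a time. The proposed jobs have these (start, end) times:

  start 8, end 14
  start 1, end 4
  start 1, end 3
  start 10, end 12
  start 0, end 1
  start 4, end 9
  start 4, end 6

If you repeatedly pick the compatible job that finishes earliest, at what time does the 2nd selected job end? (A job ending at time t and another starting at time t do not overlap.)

Sorted by end: (0,1)  (1,3)  (1,4)  (4,6)  (4,9)  (10,12)  (8,14)
take (0,1); take (1,3); take (4,6); take (10,12); skip (8,14).
Selected: (0,1) (1,3) (4,6) (10,12)

3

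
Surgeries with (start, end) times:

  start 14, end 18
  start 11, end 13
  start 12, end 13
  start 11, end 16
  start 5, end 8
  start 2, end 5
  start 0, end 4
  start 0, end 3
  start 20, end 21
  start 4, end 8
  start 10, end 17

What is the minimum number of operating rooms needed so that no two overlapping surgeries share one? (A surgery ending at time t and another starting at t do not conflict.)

Events (time:±→running): 0:+→1 0:+→2 2:+→3 3:-→2 4:-→1 4:+→2 5:-→1 5:+→2 8:-→1 8:-→0 10:+→1 11:+→2 11:+→3 12:+→4 … peak 4.

4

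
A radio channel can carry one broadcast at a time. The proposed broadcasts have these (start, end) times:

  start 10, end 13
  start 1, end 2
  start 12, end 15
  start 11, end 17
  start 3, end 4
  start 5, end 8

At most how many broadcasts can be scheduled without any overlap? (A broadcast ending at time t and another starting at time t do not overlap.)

4

Greedy by earliest finish: after sorting by end time, pick each interval compatible with the last pick.
By end time: (1,2), (3,4), (5,8), (10,13), (12,15), (11,17).
Pick (1,2); next start ≥ 2 → (3,4); next start ≥ 4 → (5,8); next start ≥ 8 → (10,13).
Selected 4 broadcasts.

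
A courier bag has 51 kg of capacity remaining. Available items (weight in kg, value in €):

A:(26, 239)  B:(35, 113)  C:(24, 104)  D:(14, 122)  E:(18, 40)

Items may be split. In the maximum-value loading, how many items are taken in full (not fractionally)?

2

Order: A (239/26=9.19) > D (122/14=8.71) > C (104/24=4.33) > B (113/35=3.23) > E (40/18=2.22)
Fill: take A (26 @ 239) → take D (14 @ 122) → take 11/24 of C → 47.67; 51/51 used.
2 item(s) taken whole; one partial (take 11/24 of C).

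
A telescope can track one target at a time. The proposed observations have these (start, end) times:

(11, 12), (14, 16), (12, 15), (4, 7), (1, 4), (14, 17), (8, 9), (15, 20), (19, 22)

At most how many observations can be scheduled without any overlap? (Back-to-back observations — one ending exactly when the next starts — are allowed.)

6

Sort by end time and greedily take each interval whose start is ≥ the last chosen end.
Sorted by end: (1,4)  (4,7)  (8,9)  (11,12)  (12,15)  (14,16)  (14,17)  (15,20)  (19,22)
take (1,4); take (4,7); take (8,9); take (11,12); take (12,15); skip (14,17); take (15,20); skip (19,22).
Selected 6 observations.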